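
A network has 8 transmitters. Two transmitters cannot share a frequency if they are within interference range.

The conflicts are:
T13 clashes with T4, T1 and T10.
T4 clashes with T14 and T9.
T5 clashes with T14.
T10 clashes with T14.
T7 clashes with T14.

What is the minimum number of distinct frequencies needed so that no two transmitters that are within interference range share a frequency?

T7 and T14 conflict, so at least 2 frequencies are needed.
2 frequencies suffice: frequency 1 → {T13, T14, T9}; frequency 2 → {T4, T5, T1, T10, T7}. Each listed conflict is separated.

2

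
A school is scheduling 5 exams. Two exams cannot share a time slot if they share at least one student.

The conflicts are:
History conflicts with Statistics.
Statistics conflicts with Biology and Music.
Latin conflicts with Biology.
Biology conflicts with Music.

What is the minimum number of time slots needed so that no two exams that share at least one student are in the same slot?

Statistics, Biology, Music are mutually in conflict, so at least 3 time slots are needed.
3 time slots suffice: time slot 1 → {Statistics, Latin}; time slot 2 → {History, Biology}; time slot 3 → {Music}. Each listed conflict is separated.

3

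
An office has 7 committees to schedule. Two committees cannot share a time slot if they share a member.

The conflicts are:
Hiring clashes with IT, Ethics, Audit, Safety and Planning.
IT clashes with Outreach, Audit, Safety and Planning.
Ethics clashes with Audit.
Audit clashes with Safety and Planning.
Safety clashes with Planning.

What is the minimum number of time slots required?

Hiring, IT, Audit, Safety, Planning are mutually in conflict, so at least 5 time slots are needed.
5 time slots suffice: time slot 1 → {Hiring, Outreach}; time slot 2 → {Audit}; time slot 3 → {IT, Ethics}; time slot 4 → {Safety}; time slot 5 → {Planning}. No two conflicting committees share a time slot.

5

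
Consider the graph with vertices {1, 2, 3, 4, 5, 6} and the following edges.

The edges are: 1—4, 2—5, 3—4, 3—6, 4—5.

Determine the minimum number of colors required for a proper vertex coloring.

1 and 4 are adjacent, so at least 2 colors are needed.
A valid assignment using 2 colors: 1=blue, 2=red, 3=blue, 4=red, 5=blue, 6=red. Every edge joins two different colors.

2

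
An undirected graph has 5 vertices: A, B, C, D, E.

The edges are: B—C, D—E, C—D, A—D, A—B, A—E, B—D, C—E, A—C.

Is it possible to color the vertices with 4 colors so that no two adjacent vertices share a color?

The chromatic number is 4. A, C, D, E form a clique, so at least 4 colors are needed.
4 colors suffice: A=2, B=4, C=3, D=1, E=4.
That is already a proper 4-coloring.

Yes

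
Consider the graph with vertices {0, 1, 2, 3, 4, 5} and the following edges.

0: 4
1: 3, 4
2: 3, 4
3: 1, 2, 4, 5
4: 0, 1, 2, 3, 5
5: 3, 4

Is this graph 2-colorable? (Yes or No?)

No

3, 4, 5 are pairwise adjacent, so at least 3 colors are needed.
So 2 colors are not enough.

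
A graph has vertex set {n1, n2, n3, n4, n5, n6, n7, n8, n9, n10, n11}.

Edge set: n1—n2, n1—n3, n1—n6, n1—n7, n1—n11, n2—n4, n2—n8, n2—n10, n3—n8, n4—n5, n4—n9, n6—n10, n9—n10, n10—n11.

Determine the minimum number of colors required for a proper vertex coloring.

n1 and n3 are adjacent, so at least 2 colors are needed.
2 colors suffice: n1=1, n2=2, n3=2, n4=1, n5=2, n6=2, n7=2, n8=1, n9=2, n10=1, n11=2. No two adjacent vertices share a color.

2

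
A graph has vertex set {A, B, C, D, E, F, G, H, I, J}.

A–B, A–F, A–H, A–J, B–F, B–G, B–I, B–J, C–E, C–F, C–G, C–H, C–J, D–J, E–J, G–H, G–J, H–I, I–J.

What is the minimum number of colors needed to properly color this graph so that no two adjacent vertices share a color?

A, B, F form a triangle, so at least 3 colors are needed.
A valid assignment using 3 colors: A=3, B=2, C=2, D=2, E=3, F=1, G=3, H=1, I=3, J=1. Every edge joins two different colors.

3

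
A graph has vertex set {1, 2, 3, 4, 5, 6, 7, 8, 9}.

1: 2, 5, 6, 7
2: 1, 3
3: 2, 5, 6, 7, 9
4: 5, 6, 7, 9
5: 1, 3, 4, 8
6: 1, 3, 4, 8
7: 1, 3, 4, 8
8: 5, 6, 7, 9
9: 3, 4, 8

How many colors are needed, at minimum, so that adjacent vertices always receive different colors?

2

1 and 6 are adjacent, so at least 2 colors are needed.
2 colors suffice: color a → {1, 3, 4, 8}; color b → {2, 5, 6, 7, 9}. Each edge has distinct colors on its endpoints.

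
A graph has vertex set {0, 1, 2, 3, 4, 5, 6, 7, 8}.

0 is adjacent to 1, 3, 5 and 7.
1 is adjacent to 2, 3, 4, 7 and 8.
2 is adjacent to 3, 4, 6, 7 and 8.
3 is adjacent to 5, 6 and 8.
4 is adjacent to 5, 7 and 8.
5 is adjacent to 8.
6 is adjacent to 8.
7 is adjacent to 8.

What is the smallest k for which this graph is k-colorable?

1, 2, 4, 7, 8 are pairwise adjacent (a clique of size 5), so at least 5 colors are needed.
5 colors suffice: color a → {0, 8}; color b → {3, 4}; color c → {1, 5, 6}; color d → {2}; color e → {7}. No two adjacent vertices share a color.

5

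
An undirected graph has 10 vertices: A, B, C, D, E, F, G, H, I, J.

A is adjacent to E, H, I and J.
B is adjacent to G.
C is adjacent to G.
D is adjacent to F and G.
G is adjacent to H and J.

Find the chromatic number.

A and E are adjacent, so at least 2 colors are needed.
One proper 2-coloring: A=1, B=2, C=2, D=2, E=2, F=1, G=1, H=2, I=2, J=2. Every edge joins two different colors.

2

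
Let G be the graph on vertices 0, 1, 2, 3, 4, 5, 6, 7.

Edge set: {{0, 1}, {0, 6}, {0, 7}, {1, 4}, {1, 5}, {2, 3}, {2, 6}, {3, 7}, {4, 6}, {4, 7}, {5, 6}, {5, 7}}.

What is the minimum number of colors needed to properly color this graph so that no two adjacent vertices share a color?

3

The cycle 6-0-7-3-2-6 has odd length 5, so it cannot be 2-colored; at least 3 colors are needed.
A valid assignment using 3 colors: 0=blue, 1=red, 2=green, 3=blue, 4=blue, 5=blue, 6=red, 7=red. Every edge joins two different colors.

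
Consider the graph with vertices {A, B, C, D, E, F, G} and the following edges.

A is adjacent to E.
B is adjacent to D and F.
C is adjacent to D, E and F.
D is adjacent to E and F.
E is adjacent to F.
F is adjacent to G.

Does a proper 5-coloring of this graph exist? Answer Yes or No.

Yes

The chromatic number is 4. C, D, E, F are mutually adjacent (a clique of size 4), so at least 4 colors are needed.
4 colors suffice: A=1, B=3, C=4, D=2, E=3, F=1, G=2.
Since 5 ≥ 4, a proper 5-coloring certainly exists.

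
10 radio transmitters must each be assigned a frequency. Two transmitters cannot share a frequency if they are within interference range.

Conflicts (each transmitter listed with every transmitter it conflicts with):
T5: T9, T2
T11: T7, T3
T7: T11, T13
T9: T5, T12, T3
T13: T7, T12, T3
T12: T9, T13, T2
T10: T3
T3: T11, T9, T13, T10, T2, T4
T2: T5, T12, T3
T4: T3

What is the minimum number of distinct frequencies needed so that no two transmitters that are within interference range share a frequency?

T10 and T3 conflict, so at least 2 frequencies are needed.
2 frequencies suffice: frequency 1 → {T5, T7, T12, T3}; frequency 2 → {T11, T9, T13, T10, T2, T4}. Every pair that conflicts lands in different frequencies.

2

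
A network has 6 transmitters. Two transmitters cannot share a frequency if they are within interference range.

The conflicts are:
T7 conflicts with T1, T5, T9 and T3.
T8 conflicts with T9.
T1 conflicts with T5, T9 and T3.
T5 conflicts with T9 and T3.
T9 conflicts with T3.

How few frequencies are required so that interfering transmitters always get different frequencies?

5

T7, T1, T5, T9, T3 are mutually in conflict, so at least 5 frequencies are needed.
5 frequencies suffice: frequency 1 → {T9}; frequency 2 → {T8, T3}; frequency 3 → {T7}; frequency 4 → {T5}; frequency 5 → {T1}. Every pair that conflicts lands in different frequencies.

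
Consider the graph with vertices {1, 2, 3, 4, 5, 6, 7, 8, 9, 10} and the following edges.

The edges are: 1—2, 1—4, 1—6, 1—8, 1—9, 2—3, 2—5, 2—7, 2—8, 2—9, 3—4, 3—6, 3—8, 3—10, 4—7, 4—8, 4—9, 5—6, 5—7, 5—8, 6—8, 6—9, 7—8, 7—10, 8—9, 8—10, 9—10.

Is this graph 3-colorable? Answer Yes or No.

2, 5, 7, 8 are pairwise adjacent (a clique of size 4), so at least 4 colors are needed.
So 3 colors are not enough.

No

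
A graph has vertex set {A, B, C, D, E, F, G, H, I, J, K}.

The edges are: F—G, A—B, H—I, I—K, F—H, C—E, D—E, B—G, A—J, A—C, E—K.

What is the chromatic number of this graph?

The cycle K-I-H-F-G-B-A-C-E-K has odd length 9, so it cannot be 2-colored; at least 3 colors are needed.
3 colors suffice: A=red, B=blue, C=blue, D=blue, E=red, F=blue, G=red, H=green, I=red, J=blue, K=blue. Every edge joins two different colors.

3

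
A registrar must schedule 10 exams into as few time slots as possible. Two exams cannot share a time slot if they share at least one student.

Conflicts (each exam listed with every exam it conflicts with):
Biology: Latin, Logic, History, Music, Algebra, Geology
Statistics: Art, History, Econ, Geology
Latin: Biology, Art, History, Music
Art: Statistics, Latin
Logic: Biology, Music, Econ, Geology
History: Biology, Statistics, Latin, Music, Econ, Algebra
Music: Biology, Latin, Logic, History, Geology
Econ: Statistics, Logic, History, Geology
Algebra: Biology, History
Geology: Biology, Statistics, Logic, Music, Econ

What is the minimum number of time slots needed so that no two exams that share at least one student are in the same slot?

Biology, Logic, Music, Geology are mutually in conflict, so at least 4 time slots are needed.
4 time slots suffice: Biology=1, Statistics=1, Latin=4, Art=2, Logic=4, History=2, Music=3, Econ=3, Algebra=3, Geology=2. Each listed conflict is separated.

4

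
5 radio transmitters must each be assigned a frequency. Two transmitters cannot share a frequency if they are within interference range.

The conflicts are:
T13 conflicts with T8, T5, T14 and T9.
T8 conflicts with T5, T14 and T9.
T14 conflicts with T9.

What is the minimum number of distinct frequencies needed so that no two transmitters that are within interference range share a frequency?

T13, T8, T14, T9 all conflict with each other, so at least 4 frequencies are needed.
4 frequencies suffice: frequency 1 → {T8}; frequency 2 → {T13}; frequency 3 → {T5, T14}; frequency 4 → {T9}. Each listed conflict is separated.

4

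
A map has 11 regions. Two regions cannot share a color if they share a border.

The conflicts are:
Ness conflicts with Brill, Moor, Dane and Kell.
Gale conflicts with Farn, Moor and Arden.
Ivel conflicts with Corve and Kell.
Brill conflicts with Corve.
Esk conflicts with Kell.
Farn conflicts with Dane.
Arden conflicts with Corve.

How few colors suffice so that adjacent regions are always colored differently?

The cycle Brill-Ness-Kell-Ivel-Corve-Brill has odd length 5, so it cannot be 2-colored; at least 3 colors are needed.
One proper 3-coloring: Ness=1, Gale=1, Ivel=3, Brill=2, Esk=1, Farn=2, Moor=2, Dane=3, Arden=2, Corve=1, Kell=2. Every pair that conflicts lands in different colors.

3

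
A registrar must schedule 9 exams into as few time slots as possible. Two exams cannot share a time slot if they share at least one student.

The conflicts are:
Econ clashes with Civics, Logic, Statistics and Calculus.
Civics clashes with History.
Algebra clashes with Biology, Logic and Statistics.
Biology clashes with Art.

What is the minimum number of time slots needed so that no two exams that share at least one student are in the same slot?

2

Algebra and Logic conflict, so at least 2 time slots are needed.
2 time slots suffice: time slot 1 → {Econ, History, Algebra, Art}; time slot 2 → {Civics, Biology, Logic, Statistics, Calculus}. No two conflicting exams share a time slot.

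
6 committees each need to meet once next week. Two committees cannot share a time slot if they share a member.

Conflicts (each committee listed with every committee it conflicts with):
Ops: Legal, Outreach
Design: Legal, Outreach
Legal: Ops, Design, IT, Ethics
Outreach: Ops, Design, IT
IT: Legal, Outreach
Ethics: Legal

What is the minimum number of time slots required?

Legal and Ethics conflict, so at least 2 time slots are needed.
Using 2 time slots: Ops=2, Design=2, Legal=1, Outreach=1, IT=2, Ethics=2. No two conflicting committees share a time slot.

2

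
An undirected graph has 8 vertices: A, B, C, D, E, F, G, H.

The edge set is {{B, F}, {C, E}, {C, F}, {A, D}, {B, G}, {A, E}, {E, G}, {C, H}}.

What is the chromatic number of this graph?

3

The cycle B-F-C-E-G-B has odd length 5, so it cannot be 2-colored; at least 3 colors are needed.
3 colors suffice: color 1 → {A, C, G}; color 2 → {B, D, E, H}; color 3 → {F}. Every edge joins two different colors.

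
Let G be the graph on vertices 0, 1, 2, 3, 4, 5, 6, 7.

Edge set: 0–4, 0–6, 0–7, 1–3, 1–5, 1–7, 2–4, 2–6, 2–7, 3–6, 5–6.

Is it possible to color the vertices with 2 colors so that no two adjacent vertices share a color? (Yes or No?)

No

The cycle 6-2-7-1-5-6 has odd length 5, so it cannot be 2-colored; at least 3 colors are needed.
So 2 colors are not enough.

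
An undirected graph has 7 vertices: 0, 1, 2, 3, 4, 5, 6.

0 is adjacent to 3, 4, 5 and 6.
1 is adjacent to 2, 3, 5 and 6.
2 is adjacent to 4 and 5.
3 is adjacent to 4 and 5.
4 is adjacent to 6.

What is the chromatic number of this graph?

3

0, 3, 4 are pairwise adjacent, so at least 3 colors are needed.
3 colors suffice: color a → {0, 1}; color b → {2, 3, 6}; color c → {4, 5}. Every edge joins two different colors.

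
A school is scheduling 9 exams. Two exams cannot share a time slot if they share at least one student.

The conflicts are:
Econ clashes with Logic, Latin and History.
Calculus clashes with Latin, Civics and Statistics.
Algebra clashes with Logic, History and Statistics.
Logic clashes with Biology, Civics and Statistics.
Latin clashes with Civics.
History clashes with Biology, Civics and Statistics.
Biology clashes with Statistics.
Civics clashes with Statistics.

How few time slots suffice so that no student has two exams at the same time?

3

Logic, Biology, Statistics all conflict with each other, so at least 3 time slots are needed.
3 time slots suffice: time slot 1 → {Latin, Statistics}; time slot 2 → {Calculus, Logic, History}; time slot 3 → {Econ, Algebra, Biology, Civics}. Each listed conflict is separated.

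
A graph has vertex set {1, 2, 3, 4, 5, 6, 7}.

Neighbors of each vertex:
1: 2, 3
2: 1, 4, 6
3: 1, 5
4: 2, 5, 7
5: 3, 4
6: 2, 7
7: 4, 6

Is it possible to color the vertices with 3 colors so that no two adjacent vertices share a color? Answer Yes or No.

The chromatic number is 3. The cycle 4-2-1-3-5-4 has odd length 5, so it cannot be 2-colored; at least 3 colors are needed.
One proper 3-coloring: 1=blue, 2=red, 3=green, 4=blue, 5=red, 6=blue, 7=red.
That is already a proper 3-coloring.

Yes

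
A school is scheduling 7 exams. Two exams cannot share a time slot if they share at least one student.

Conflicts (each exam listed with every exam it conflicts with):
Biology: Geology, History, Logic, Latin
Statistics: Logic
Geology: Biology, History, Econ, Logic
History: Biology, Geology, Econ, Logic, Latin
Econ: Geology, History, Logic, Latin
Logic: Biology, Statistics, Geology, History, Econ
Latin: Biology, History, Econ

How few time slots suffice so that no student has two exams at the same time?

Biology, Geology, History, Logic pairwise conflict, so at least 4 time slots are needed.
4 time slots suffice: time slot 1 → {Logic, Latin}; time slot 2 → {Statistics, History}; time slot 3 → {Biology, Econ}; time slot 4 → {Geology}. Every pair that conflicts lands in different time slots.

4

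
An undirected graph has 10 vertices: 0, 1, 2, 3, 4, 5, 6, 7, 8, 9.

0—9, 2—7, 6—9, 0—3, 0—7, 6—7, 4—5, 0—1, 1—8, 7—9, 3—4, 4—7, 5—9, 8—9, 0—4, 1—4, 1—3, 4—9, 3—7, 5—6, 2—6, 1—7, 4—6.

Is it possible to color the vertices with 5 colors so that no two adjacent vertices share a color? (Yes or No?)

The chromatic number is 5. 0, 1, 3, 4, 7 form a clique, so at least 5 colors are needed.
A valid assignment using 5 colors: 0=yellow, 1=green, 2=red, 3=purple, 4=red, 5=blue, 6=yellow, 7=blue, 8=red, 9=green.
That is already a proper 5-coloring.

Yes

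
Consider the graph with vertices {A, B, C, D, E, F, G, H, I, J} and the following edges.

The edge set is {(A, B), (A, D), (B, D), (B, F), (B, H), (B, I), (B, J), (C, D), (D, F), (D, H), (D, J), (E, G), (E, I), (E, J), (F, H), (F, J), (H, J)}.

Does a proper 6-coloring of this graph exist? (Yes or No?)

The chromatic number is 5. B, D, F, H, J form a clique, so at least 5 colors are needed.
5 colors suffice: A=3, B=2, C=2, D=1, E=1, F=4, G=2, H=5, I=3, J=3.
Since 6 ≥ 5, a proper 6-coloring certainly exists.

Yes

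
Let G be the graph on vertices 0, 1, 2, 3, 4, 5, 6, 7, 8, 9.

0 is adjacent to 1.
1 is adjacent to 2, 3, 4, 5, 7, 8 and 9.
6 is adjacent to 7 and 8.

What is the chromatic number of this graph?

2

1 and 9 are adjacent, so at least 2 colors are needed.
One proper 2-coloring: 0=b, 1=a, 2=b, 3=b, 4=b, 5=b, 6=a, 7=b, 8=b, 9=b. Every edge joins two different colors.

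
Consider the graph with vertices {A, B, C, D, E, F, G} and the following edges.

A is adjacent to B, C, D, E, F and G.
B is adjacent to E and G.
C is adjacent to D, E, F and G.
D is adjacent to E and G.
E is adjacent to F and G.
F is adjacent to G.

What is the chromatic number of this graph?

5

A, C, E, F, G are pairwise adjacent (a clique of size 5), so at least 5 colors are needed.
One proper 5-coloring: A=2, B=4, C=4, D=5, E=3, F=5, G=1. No two adjacent vertices share a color.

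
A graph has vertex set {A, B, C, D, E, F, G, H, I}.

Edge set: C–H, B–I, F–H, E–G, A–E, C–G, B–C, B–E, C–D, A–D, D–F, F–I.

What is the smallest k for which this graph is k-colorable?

3

The cycle C-B-E-A-D-C has odd length 5, so it cannot be 2-colored; at least 3 colors are needed.
One proper 3-coloring: A=3, B=2, C=1, D=2, E=1, F=1, G=2, H=2, I=3. No two adjacent vertices share a color.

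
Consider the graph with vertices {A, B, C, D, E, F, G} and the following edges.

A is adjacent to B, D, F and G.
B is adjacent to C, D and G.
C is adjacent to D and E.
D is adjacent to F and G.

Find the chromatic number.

4

A, B, D, G are mutually adjacent (a clique of size 4), so at least 4 colors are needed.
One proper 4-coloring: A=blue, B=green, C=blue, D=red, E=red, F=green, G=yellow. No two adjacent vertices share a color.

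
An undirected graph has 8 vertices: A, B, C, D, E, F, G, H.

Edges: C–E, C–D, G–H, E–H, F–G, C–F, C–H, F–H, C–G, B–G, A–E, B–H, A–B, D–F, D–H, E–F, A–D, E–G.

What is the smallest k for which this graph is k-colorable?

C, E, F, G, H are mutually adjacent (a clique of size 5), so at least 5 colors are needed.
One proper 5-coloring: A=1, B=2, C=2, D=3, E=4, F=5, G=3, H=1. Each edge has distinct colors on its endpoints.

5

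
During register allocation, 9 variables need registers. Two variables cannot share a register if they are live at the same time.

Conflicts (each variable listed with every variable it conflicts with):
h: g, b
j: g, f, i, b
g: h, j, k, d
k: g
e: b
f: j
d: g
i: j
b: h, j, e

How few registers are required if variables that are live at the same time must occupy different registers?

e and b conflict, so at least 2 registers are needed.
2 registers suffice: register 1 → {g, f, i, b}; register 2 → {h, j, k, e, d}. Each listed conflict is separated.

2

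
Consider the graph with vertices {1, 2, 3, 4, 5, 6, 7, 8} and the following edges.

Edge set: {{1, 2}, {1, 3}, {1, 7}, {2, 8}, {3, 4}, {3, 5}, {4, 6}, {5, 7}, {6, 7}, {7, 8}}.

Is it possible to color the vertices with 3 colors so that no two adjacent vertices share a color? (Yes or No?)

The chromatic number is 3. The cycle 6-7-1-3-4-6 has odd length 5, so it cannot be 2-colored; at least 3 colors are needed.
3 colors suffice: color a → {2, 3, 7}; color b → {1, 5, 6, 8}; color c → {4}.
That is already a proper 3-coloring.

Yes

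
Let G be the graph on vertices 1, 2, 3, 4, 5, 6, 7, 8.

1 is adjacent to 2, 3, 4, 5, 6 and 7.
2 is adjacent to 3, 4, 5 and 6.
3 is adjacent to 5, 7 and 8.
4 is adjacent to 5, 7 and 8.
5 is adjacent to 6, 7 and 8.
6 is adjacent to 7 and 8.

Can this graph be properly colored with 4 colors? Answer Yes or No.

The chromatic number is 4. 1, 2, 5, 6 form a clique, so at least 4 colors are needed.
One proper 4-coloring: 1=blue, 2=green, 3=yellow, 4=yellow, 5=red, 6=yellow, 7=green, 8=blue.
That is already a proper 4-coloring.

Yes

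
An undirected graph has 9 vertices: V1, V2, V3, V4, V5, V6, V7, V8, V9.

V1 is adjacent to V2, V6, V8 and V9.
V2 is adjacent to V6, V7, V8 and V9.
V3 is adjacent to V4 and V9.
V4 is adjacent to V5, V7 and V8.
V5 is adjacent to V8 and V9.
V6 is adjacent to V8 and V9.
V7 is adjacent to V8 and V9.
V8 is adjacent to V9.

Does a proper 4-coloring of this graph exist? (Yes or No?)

V1, V2, V6, V8, V9 form a clique, so at least 5 colors are needed.
So 4 colors are not enough.

No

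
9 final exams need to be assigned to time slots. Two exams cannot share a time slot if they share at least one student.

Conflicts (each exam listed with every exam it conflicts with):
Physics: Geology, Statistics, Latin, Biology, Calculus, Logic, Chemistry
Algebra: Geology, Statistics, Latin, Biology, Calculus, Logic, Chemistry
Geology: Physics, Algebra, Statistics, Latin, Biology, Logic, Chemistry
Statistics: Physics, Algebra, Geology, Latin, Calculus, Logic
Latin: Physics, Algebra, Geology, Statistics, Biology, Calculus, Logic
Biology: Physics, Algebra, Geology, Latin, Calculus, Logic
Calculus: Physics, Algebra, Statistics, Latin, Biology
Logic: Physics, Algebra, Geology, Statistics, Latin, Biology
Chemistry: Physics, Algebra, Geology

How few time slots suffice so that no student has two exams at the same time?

5

Algebra, Geology, Latin, Biology, Logic all conflict with each other, so at least 5 time slots are needed.
A valid assignment using 5 time slots: Physics=1, Algebra=1, Geology=3, Statistics=5, Latin=2, Biology=5, Calculus=3, Logic=4, Chemistry=2. No two conflicting exams share a time slot.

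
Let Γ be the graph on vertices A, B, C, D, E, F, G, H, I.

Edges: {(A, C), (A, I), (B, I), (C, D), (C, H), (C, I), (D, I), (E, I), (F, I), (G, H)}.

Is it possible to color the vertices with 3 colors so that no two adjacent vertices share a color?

Yes

The chromatic number is 3. C, D, I are mutually adjacent, so at least 3 colors are needed.
One proper 3-coloring: A=3, B=2, C=2, D=3, E=2, F=2, G=2, H=1, I=1.
That is already a proper 3-coloring.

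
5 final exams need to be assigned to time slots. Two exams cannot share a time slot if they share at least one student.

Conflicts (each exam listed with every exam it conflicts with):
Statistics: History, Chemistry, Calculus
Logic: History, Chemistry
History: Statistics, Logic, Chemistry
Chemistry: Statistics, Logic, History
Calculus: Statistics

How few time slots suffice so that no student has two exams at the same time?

3

Logic, History, Chemistry are mutually in conflict, so at least 3 time slots are needed.
3 time slots suffice: time slot 1 → {History, Calculus}; time slot 2 → {Statistics, Logic}; time slot 3 → {Chemistry}. Each listed conflict is separated.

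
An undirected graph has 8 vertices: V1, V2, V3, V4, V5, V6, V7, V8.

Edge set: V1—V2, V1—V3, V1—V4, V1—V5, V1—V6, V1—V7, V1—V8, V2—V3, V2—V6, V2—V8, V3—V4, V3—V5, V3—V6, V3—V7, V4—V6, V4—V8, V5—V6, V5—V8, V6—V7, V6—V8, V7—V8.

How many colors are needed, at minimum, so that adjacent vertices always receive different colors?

V1, V3, V5, V6 form a clique, so at least 4 colors are needed.
4 colors suffice: V1=2, V2=4, V3=3, V4=4, V5=4, V6=1, V7=4, V8=3. Each edge has distinct colors on its endpoints.

4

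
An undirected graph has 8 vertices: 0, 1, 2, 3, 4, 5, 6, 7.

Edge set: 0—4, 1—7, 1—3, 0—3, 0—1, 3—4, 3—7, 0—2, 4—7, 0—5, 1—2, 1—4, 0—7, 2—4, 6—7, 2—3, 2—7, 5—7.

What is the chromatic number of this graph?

0, 1, 2, 3, 4, 7 are pairwise adjacent (a clique of size 6), so at least 6 colors are needed.
6 colors suffice: color red → {7}; color blue → {0, 6}; color green → {4, 5}; color yellow → {2}; color purple → {3}; color orange → {1}. Every edge joins two different colors.

6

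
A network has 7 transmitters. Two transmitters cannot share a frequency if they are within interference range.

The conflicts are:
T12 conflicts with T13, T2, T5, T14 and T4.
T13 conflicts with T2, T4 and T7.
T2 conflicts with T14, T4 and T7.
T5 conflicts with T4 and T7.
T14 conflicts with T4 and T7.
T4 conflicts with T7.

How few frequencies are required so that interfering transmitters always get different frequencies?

T13, T2, T4, T7 all conflict with each other, so at least 4 frequencies are needed.
4 frequencies suffice: frequency 1 → {T4}; frequency 2 → {T12, T7}; frequency 3 → {T2, T5}; frequency 4 → {T13, T14}. No two conflicting transmitters share a frequency.

4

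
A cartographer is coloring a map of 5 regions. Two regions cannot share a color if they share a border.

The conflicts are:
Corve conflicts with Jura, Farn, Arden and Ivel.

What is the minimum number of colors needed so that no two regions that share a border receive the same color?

Corve and Ivel conflict, so at least 2 colors are needed.
2 colors suffice: color 1 → {Corve}; color 2 → {Jura, Farn, Arden, Ivel}. Each listed conflict is separated.

2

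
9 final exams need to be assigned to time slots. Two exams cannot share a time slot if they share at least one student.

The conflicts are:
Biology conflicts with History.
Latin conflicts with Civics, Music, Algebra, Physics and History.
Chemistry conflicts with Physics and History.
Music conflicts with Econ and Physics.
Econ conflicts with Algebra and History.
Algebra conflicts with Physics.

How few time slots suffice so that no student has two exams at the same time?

3

Latin, Algebra, Physics pairwise conflict, so at least 3 time slots are needed.
3 time slots suffice: time slot 1 → {Biology, Latin, Chemistry, Econ}; time slot 2 → {Civics, Physics, History}; time slot 3 → {Music, Algebra}. Each listed conflict is separated.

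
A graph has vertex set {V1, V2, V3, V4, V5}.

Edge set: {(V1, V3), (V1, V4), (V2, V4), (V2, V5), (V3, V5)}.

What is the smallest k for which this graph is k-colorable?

3

The cycle V3-V5-V2-V4-V1-V3 has odd length 5, so it cannot be 2-colored; at least 3 colors are needed.
3 colors suffice: V1=1, V2=1, V3=3, V4=2, V5=2. Every edge joins two different colors.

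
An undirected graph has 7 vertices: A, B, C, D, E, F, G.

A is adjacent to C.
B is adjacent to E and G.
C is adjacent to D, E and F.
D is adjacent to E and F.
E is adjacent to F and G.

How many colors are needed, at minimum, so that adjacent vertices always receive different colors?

C, D, E, F form a clique, so at least 4 colors are needed.
A valid assignment using 4 colors: A=1, B=3, C=2, D=4, E=1, F=3, G=2. No two adjacent vertices share a color.

4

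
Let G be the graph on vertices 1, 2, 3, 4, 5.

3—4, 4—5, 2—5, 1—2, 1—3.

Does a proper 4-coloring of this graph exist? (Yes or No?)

Yes

The chromatic number is 3. The cycle 1-2-5-4-3-1 has odd length 5, so it cannot be 2-colored; at least 3 colors are needed.
One proper 3-coloring: 1=green, 2=blue, 3=red, 4=blue, 5=red.
Since 4 ≥ 3, a proper 4-coloring certainly exists.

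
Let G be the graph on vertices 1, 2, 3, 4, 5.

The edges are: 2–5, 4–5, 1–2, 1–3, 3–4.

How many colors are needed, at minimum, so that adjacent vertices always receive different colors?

The cycle 1-3-4-5-2-1 has odd length 5, so it cannot be 2-colored; at least 3 colors are needed.
One proper 3-coloring: 1=c, 2=a, 3=b, 4=a, 5=b. Each edge has distinct colors on its endpoints.

3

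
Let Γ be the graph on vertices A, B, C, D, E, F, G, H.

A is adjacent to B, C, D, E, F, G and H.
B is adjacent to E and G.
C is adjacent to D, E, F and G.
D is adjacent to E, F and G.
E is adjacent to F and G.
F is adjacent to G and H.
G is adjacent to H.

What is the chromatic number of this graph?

6

A, C, D, E, F, G are pairwise adjacent (a clique of size 6), so at least 6 colors are needed.
6 colors suffice: color 1 → {G}; color 2 → {A}; color 3 → {E, H}; color 4 → {B, F}; color 5 → {D}; color 6 → {C}. Each edge has distinct colors on its endpoints.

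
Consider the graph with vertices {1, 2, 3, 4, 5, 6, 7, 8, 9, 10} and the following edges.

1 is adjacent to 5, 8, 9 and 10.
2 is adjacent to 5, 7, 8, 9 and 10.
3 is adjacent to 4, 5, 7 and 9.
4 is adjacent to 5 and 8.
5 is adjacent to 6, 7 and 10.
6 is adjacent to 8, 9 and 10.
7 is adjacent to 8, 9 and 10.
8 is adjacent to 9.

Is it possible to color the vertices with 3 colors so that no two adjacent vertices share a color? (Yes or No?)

2, 5, 7, 10 are mutually adjacent (a clique of size 4), so at least 4 colors are needed.
So 3 colors are not enough.

No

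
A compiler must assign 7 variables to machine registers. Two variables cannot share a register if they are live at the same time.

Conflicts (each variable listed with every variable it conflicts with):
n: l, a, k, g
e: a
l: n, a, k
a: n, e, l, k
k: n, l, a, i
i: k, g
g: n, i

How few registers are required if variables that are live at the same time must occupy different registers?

4

n, l, a, k pairwise conflict, so at least 4 registers are needed.
4 registers suffice: register 1 → {e, k, g}; register 2 → {n, i}; register 3 → {a}; register 4 → {l}. Each listed conflict is separated.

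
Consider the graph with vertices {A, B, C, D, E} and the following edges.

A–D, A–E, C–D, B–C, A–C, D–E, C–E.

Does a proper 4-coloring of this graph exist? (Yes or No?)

Yes

The chromatic number is 4. A, C, D, E are pairwise adjacent (a clique of size 4), so at least 4 colors are needed.
4 colors suffice: color red → {C}; color blue → {B, E}; color green → {D}; color yellow → {A}.
That is already a proper 4-coloring.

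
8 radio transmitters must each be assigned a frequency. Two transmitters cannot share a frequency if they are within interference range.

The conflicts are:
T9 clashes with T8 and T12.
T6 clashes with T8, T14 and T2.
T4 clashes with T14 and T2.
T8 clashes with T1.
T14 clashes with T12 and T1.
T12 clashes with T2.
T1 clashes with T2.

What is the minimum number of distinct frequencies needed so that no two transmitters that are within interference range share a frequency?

The cycle T1-T8-T9-T12-T14-T1 has odd length 5, so it cannot be 2-colored; at least 3 frequencies are needed.
3 frequencies suffice: frequency 1 → {T8, T14, T2}; frequency 2 → {T6, T4, T12, T1}; frequency 3 → {T9}. Each listed conflict is separated.

3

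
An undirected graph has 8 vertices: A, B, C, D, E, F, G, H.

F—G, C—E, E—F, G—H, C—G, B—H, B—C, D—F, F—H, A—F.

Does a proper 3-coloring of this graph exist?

The chromatic number is 3. F, G, H are pairwise adjacent, so at least 3 colors are needed.
3 colors suffice: color 1 → {C, F}; color 2 → {A, B, D, E, G}; color 3 → {H}.
That is already a proper 3-coloring.

Yes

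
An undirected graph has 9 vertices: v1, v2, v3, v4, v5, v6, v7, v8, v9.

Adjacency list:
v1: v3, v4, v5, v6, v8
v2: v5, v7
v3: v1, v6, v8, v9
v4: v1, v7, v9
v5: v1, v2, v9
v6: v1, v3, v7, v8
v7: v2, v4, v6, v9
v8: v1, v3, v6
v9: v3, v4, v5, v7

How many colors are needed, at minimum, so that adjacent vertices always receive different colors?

v1, v3, v6, v8 are mutually adjacent (a clique of size 4), so at least 4 colors are needed.
4 colors suffice: color 1 → {v1, v2, v9}; color 2 → {v3, v5, v7}; color 3 → {v4, v6}; color 4 → {v8}. No two adjacent vertices share a color.

4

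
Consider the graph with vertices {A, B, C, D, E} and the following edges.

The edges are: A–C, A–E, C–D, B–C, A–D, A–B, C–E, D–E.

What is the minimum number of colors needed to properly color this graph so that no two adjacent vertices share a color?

A, C, D, E are mutually adjacent (a clique of size 4), so at least 4 colors are needed.
4 colors suffice: A=2, B=3, C=1, D=4, E=3. No two adjacent vertices share a color.

4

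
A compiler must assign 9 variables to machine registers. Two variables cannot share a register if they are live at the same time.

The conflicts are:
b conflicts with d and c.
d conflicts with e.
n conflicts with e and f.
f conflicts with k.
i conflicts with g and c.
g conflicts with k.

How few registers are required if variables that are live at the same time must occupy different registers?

The cycle i-g-k-f-n-e-d-b-c-i has odd length 9, so it cannot be 2-colored; at least 3 registers are needed.
Using 3 registers: b=1, d=2, n=1, e=3, f=3, i=3, g=1, c=2, k=2. Every pair that conflicts lands in different registers.

3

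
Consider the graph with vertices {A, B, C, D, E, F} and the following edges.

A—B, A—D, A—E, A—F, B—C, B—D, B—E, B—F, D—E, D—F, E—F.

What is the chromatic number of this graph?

5

A, B, D, E, F form a clique, so at least 5 colors are needed.
One proper 5-coloring: A=3, B=1, C=2, D=4, E=2, F=5. No two adjacent vertices share a color.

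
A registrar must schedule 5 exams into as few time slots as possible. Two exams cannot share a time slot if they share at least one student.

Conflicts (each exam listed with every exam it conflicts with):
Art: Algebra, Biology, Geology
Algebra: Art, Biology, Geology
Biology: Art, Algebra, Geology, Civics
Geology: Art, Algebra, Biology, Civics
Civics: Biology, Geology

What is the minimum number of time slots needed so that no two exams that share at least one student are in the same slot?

Art, Algebra, Biology, Geology are mutually in conflict, so at least 4 time slots are needed.
4 time slots suffice: time slot 1 → {Geology}; time slot 2 → {Biology}; time slot 3 → {Art, Civics}; time slot 4 → {Algebra}. No two conflicting exams share a time slot.

4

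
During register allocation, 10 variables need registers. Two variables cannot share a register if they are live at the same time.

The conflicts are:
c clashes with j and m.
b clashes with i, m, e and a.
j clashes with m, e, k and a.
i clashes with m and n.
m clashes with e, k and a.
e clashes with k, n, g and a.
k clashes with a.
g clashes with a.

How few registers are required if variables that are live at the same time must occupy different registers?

j, m, e, k, a are mutually in conflict, so at least 5 registers are needed.
5 registers suffice: c=1, b=4, j=4, i=1, m=2, e=1, k=5, n=2, g=2, a=3. Every pair that conflicts lands in different registers.

5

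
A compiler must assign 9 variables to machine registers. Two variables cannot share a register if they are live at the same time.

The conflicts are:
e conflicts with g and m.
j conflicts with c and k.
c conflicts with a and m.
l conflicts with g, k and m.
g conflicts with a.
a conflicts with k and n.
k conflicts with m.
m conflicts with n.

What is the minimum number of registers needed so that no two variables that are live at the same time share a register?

3

l, k, m are mutually in conflict, so at least 3 registers are needed.
3 registers suffice: register 1 → {j, a, m}; register 2 → {c, g, k, n}; register 3 → {e, l}. No two conflicting variables share a register.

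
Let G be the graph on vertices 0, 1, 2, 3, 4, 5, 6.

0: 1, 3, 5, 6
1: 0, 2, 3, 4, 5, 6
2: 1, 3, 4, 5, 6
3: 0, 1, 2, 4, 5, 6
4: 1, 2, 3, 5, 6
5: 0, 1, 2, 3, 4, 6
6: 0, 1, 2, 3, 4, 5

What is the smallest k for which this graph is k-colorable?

1, 2, 3, 4, 5, 6 are pairwise adjacent (a clique of size 6), so at least 6 colors are needed.
6 colors suffice: color a → {3}; color b → {1}; color c → {5}; color d → {6}; color e → {0, 2}; color f → {4}. Each edge has distinct colors on its endpoints.

6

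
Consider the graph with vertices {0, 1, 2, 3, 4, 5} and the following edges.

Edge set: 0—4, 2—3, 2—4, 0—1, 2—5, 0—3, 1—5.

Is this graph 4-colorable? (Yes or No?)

Yes

The chromatic number is 3. The cycle 0-1-5-2-3-0 has odd length 5, so it cannot be 2-colored; at least 3 colors are needed.
3 colors suffice: color red → {0, 2}; color blue → {3, 4, 5}; color green → {1}.
Since 4 ≥ 3, a proper 4-coloring certainly exists.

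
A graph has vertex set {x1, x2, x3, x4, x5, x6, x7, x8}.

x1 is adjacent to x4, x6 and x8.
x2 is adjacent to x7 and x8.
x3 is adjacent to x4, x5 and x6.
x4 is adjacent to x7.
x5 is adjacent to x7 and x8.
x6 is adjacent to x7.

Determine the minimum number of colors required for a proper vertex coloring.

3

The cycle x7-x5-x8-x1-x4-x7 has odd length 5, so it cannot be 2-colored; at least 3 colors are needed.
3 colors suffice: color red → {x3, x7, x8}; color blue → {x2, x4, x5, x6}; color green → {x1}. Every edge joins two different colors.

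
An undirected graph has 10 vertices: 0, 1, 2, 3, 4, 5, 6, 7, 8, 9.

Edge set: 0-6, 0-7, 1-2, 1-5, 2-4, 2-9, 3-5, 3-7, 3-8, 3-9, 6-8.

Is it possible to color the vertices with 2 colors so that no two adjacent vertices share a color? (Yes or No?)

The cycle 9-2-1-5-3-9 has odd length 5, so it cannot be 2-colored; at least 3 colors are needed.
So 2 colors are not enough.

No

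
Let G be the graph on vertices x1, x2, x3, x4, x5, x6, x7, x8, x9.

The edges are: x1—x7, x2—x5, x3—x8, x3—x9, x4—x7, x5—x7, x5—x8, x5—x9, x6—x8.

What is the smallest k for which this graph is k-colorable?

2

x6 and x8 are adjacent, so at least 2 colors are needed.
2 colors suffice: color R → {x1, x3, x4, x5, x6}; color B → {x2, x7, x8, x9}. Each edge has distinct colors on its endpoints.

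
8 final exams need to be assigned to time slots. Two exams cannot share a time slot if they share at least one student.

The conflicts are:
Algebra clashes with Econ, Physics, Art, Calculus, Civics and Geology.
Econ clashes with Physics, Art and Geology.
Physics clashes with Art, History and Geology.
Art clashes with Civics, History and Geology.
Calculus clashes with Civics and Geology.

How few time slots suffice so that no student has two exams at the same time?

Algebra, Econ, Physics, Art, Geology all conflict with each other, so at least 5 time slots are needed.
5 time slots suffice: time slot 1 → {Art, Calculus}; time slot 2 → {Algebra, History}; time slot 3 → {Civics, Geology}; time slot 4 → {Physics}; time slot 5 → {Econ}. Every pair that conflicts lands in different time slots.

5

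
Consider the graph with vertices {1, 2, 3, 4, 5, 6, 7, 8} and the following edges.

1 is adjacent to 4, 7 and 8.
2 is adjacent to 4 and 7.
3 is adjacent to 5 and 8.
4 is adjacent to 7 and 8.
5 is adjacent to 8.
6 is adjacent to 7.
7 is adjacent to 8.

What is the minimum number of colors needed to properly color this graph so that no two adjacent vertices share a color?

4

1, 4, 7, 8 are mutually adjacent (a clique of size 4), so at least 4 colors are needed.
One proper 4-coloring: 1=yellow, 2=blue, 3=green, 4=green, 5=red, 6=blue, 7=red, 8=blue. No two adjacent vertices share a color.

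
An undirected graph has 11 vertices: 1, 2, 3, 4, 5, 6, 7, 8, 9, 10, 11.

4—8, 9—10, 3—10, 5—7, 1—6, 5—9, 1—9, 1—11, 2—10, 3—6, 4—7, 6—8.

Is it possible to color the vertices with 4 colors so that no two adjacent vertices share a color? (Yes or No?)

Yes

The chromatic number is 3. The cycle 10-3-6-1-9-10 has odd length 5, so it cannot be 2-colored; at least 3 colors are needed.
3 colors suffice: color a → {4, 5, 6, 10, 11}; color b → {2, 3, 7, 8, 9}; color c → {1}.
Since 4 ≥ 3, a proper 4-coloring certainly exists.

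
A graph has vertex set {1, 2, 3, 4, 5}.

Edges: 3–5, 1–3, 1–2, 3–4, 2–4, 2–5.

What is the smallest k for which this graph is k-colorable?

2

1 and 2 are adjacent, so at least 2 colors are needed.
2 colors suffice: 1=b, 2=a, 3=a, 4=b, 5=b. No two adjacent vertices share a color.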